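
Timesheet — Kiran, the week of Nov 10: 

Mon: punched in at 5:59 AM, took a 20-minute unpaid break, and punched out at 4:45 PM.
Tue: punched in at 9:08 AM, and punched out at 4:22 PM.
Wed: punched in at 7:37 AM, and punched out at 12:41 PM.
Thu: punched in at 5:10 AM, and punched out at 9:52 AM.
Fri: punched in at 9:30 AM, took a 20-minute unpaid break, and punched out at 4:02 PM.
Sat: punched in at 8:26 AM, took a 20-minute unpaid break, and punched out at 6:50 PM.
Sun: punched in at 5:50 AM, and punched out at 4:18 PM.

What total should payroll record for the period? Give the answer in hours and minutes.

54 h 10 min

Mon: 5:59 AM–4:45 PM = 10 h 46 min; less 20 min break → 10 h 26 min
Tue: 9:08 AM–4:22 PM = 7 h 14 min
Wed: 7:37 AM–12:41 PM = 5 h 4 min
Thu: 5:10 AM–9:52 AM = 4 h 42 min
Fri: 9:30 AM–4:02 PM = 6 h 32 min; less 20 min break → 6 h 12 min
Sat: 8:26 AM–6:50 PM = 10 h 24 min; less 20 min break → 10 h 4 min
Sun: 5:50 AM–4:18 PM = 10 h 28 min
Total: 10 h 26 min + 7 h 14 min + 5 h 4 min + 4 h 42 min + 6 h 12 min + 10 h 4 min + 10 h 28 min = 54 h 10 min.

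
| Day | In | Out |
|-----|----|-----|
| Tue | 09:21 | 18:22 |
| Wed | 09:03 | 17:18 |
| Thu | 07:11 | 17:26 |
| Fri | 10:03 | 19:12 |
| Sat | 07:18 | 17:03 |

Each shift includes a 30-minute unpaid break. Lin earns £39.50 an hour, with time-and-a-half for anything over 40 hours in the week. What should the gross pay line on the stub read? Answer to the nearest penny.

Tue: 09:21–18:22 = 9 h 1 min; less 30 min break → 8 h 31 min
Wed: 09:03–17:18 = 8 h 15 min; less 30 min break → 7 h 45 min
Thu: 07:11–17:26 = 10 h 15 min; less 30 min break → 9 h 45 min
Fri: 10:03–19:12 = 9 h 9 min; less 30 min break → 8 h 39 min
Sat: 07:18–17:03 = 9 h 45 min; less 30 min break → 9 h 15 min
Total worked: 43 h 55 min = 2635 min.
Regular 40 h 0 min = 2400 min at £39.50/h; overtime 3 h 55 min = 235 min at £59.25/h.
Pay = (2400 × £39.50 + 235 × £59.25) ÷ 60 = £1812.06.

£1812.06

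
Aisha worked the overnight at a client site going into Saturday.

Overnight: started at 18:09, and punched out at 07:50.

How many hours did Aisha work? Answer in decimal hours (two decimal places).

13.68 hours

Overnight: 18:09 → midnight = 5 h 51 min; midnight → 07:50 = 7 h 50 min; span 13 h 41 min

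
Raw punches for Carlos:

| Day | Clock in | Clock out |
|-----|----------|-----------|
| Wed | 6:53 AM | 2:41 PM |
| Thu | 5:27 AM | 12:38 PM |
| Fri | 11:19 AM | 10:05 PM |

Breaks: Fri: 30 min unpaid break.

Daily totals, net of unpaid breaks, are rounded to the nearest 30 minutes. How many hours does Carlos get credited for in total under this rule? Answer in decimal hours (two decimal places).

25.50 hours

Wed: 6:53 AM–2:41 PM = 7 h 48 min → rounds to 8 h 0 min
Thu: 5:27 AM–12:38 PM = 7 h 11 min → rounds to 7 h 0 min
Fri: 11:19 AM–10:05 PM = 10 h 46 min − 30 min = 10 h 16 min → rounds to 10 h 30 min
Total credited: 25 h 30 min.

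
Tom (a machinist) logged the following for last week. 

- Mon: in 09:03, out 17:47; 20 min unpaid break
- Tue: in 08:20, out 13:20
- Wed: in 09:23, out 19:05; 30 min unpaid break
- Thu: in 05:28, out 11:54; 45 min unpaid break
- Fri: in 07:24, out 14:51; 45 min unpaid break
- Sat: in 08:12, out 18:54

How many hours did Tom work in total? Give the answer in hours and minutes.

45 h 41 min

Mon: 09:03–17:47 = 8 h 44 min; less 20 min break → 8 h 24 min
Tue: 08:20–13:20 = 5 h 0 min
Wed: 09:23–19:05 = 9 h 42 min; less 30 min break → 9 h 12 min
Thu: 05:28–11:54 = 6 h 26 min; less 45 min break → 5 h 41 min
Fri: 07:24–14:51 = 7 h 27 min; less 45 min break → 6 h 42 min
Sat: 08:12–18:54 = 10 h 42 min
Total: 8 h 24 min + 5 h 0 min + 9 h 12 min + 5 h 41 min + 6 h 42 min + 10 h 42 min = 45 h 41 min.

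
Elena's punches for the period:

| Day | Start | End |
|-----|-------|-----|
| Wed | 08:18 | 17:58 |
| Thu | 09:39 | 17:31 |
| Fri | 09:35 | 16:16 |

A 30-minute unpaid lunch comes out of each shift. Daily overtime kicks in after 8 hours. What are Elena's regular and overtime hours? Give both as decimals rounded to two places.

Regular 21.55 hours, overtime 1.17 hours

Wed: 08:18–17:58 = 9 h 40 min; less 30 min break → 9 h 10 min
Thu: 09:39–17:31 = 7 h 52 min; less 30 min break → 7 h 22 min
Fri: 09:35–16:16 = 6 h 41 min; less 30 min break → 6 h 11 min
Wed reg 8 h 0 min / OT 1 h 10 min; Thu reg 7 h 22 min / OT 0 h 0 min; Fri reg 6 h 11 min / OT 0 h 0 min.
Totals: regular 21 h 33 min, overtime 1 h 10 min.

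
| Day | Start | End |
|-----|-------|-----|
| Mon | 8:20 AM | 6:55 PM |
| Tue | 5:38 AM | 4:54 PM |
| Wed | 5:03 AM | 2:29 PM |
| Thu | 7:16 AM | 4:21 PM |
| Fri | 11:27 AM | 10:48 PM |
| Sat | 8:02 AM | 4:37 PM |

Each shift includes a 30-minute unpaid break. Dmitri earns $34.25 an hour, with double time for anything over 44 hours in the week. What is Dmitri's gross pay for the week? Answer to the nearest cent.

$2418.05

Mon: 8:20 AM–6:55 PM = 10 h 35 min; less 30 min break → 10 h 5 min
Tue: 5:38 AM–4:54 PM = 11 h 16 min; less 30 min break → 10 h 46 min
Wed: 5:03 AM–2:29 PM = 9 h 26 min; less 30 min break → 8 h 56 min
Thu: 7:16 AM–4:21 PM = 9 h 5 min; less 30 min break → 8 h 35 min
Fri: 11:27 AM–10:48 PM = 11 h 21 min; less 30 min break → 10 h 51 min
Sat: 8:02 AM–4:37 PM = 8 h 35 min; less 30 min break → 8 h 5 min
Total worked: 57 h 18 min = 3438 min.
Regular 44 h 0 min = 2640 min at $34.25/h; overtime 13 h 18 min = 798 min at $68.50/h.
Pay = (2640 × $34.25 + 798 × $68.50) ÷ 60 = $2418.05.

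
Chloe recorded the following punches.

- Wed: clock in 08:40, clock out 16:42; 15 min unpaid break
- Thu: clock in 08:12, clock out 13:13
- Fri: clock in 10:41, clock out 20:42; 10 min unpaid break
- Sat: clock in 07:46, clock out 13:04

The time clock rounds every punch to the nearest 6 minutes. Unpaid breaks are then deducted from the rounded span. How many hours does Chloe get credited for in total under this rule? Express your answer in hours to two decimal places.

27.88 hours

Wed: in 08:40→08:42, out 16:42→16:42; 8 h 0 min − 15 min = 7 h 45 min
Thu: in 08:12→08:12, out 13:13→13:12; 5 h 0 min
Fri: in 10:41→10:42, out 20:42→20:42; 10 h 0 min − 10 min = 9 h 50 min
Sat: in 07:46→07:48, out 13:04→13:06; 5 h 18 min
Total credited: 27 h 53 min.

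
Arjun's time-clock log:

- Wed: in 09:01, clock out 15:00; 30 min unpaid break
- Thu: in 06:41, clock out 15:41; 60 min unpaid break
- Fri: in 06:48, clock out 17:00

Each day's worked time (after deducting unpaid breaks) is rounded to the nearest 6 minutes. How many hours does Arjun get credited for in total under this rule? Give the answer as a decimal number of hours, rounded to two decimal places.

23.70 hours

Wed: 09:01–15:00 = 5 h 59 min − 30 min = 5 h 29 min → rounds to 5 h 30 min
Thu: 06:41–15:41 = 9 h 0 min − 60 min = 8 h 0 min → rounds to 8 h 0 min
Fri: 06:48–17:00 = 10 h 12 min → rounds to 10 h 12 min
Total credited: 23 h 42 min.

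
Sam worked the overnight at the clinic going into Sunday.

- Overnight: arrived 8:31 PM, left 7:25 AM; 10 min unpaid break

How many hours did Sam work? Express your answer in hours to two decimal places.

Overnight: 8:31 PM → midnight = 3 h 29 min; midnight → 7:25 AM = 7 h 25 min; span 10 h 54 min; less 10 min break → 10 h 44 min

10.73 hours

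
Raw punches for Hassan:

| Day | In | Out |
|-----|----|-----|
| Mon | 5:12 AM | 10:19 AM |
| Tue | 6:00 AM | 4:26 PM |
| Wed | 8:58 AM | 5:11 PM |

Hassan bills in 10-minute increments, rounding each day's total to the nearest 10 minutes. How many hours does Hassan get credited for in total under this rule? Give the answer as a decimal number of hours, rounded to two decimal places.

23.83 hours

Mon: 5:12 AM–10:19 AM = 5 h 7 min → rounds to 5 h 10 min
Tue: 6:00 AM–4:26 PM = 10 h 26 min → rounds to 10 h 30 min
Wed: 8:58 AM–5:11 PM = 8 h 13 min → rounds to 8 h 10 min
Total credited: 23 h 50 min.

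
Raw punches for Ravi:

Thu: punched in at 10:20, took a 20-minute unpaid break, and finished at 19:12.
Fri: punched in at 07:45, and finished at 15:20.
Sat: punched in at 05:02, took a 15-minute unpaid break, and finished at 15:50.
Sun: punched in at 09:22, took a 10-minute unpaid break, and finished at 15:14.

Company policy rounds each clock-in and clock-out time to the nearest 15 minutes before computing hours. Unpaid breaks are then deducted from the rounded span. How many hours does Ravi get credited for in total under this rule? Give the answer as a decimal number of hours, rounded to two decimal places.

32.50 hours

Thu: in 10:20→10:15, out 19:12→19:15; 9 h 0 min − 20 min = 8 h 40 min
Fri: in 07:45→07:45, out 15:20→15:15; 7 h 30 min
Sat: in 05:02→05:00, out 15:50→15:45; 10 h 45 min − 15 min = 10 h 30 min
Sun: in 09:22→09:15, out 15:14→15:15; 6 h 0 min − 10 min = 5 h 50 min
Total credited: 32 h 30 min.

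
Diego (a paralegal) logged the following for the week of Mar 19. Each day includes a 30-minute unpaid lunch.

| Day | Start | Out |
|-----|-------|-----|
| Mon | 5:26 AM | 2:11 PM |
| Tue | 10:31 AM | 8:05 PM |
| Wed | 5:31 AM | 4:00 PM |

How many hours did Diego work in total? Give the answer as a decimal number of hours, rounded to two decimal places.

27.30 hours

Mon: 5:26 AM–2:11 PM = 8 h 45 min; less 30 min break → 8 h 15 min
Tue: 10:31 AM–8:05 PM = 9 h 34 min; less 30 min break → 9 h 4 min
Wed: 5:31 AM–4:00 PM = 10 h 29 min; less 30 min break → 9 h 59 min
Total: 8 h 15 min + 9 h 4 min + 9 h 59 min = 27 h 18 min.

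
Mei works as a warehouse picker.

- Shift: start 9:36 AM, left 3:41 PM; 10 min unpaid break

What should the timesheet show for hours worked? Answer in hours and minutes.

5 h 55 min

Shift: 9:36 AM–3:41 PM = 6 h 5 min; less 10 min break → 5 h 55 min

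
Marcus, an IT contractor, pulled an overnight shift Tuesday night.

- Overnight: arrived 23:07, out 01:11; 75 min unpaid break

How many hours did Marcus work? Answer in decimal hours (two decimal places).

0.82 hours

Overnight: 23:07 → midnight = 0 h 53 min; midnight → 01:11 = 1 h 11 min; span 2 h 4 min; less 75 min break → 0 h 49 min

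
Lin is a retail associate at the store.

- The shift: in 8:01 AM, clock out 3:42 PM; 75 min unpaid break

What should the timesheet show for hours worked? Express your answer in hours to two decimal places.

6.43 hours

The shift: 8:01 AM–3:42 PM = 7 h 41 min; less 75 min break → 6 h 26 min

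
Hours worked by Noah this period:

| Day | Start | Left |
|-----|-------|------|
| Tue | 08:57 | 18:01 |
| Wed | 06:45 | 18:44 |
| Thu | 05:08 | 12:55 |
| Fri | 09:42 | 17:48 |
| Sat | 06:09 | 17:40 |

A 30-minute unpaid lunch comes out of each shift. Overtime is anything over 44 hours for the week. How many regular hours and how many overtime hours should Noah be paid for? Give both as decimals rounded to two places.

Regular 44.00 hours, overtime 1.95 hours

Tue: 08:57–18:01 = 9 h 4 min; less 30 min break → 8 h 34 min
Wed: 06:45–18:44 = 11 h 59 min; less 30 min break → 11 h 29 min
Thu: 05:08–12:55 = 7 h 47 min; less 30 min break → 7 h 17 min
Fri: 09:42–17:48 = 8 h 6 min; less 30 min break → 7 h 36 min
Sat: 06:09–17:40 = 11 h 31 min; less 30 min break → 11 h 1 min
Total worked: 45 h 57 min = 45.95 h.
Threshold 44 h → overtime 1 h 57 min, regular 44 h 0 min.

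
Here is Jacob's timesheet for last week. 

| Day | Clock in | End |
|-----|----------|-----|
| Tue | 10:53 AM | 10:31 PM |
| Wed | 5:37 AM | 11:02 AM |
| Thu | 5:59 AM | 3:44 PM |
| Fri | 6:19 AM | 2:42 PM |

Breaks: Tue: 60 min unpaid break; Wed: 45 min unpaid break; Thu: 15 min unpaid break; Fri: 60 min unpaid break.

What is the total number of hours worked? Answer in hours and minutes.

32 h 11 min

Tue: 10:53 AM–10:31 PM = 11 h 38 min; less 60 min break → 10 h 38 min
Wed: 5:37 AM–11:02 AM = 5 h 25 min; less 45 min break → 4 h 40 min
Thu: 5:59 AM–3:44 PM = 9 h 45 min; less 15 min break → 9 h 30 min
Fri: 6:19 AM–2:42 PM = 8 h 23 min; less 60 min break → 7 h 23 min
Total: 10 h 38 min + 4 h 40 min + 9 h 30 min + 7 h 23 min = 32 h 11 min.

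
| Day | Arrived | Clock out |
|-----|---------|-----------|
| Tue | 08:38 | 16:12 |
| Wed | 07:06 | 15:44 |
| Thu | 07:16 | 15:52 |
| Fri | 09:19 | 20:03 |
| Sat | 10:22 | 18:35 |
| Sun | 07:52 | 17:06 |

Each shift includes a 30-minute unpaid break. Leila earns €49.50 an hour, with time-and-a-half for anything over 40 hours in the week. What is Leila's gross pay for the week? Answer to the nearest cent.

Tue: 08:38–16:12 = 7 h 34 min; less 30 min break → 7 h 4 min
Wed: 07:06–15:44 = 8 h 38 min; less 30 min break → 8 h 8 min
Thu: 07:16–15:52 = 8 h 36 min; less 30 min break → 8 h 6 min
Fri: 09:19–20:03 = 10 h 44 min; less 30 min break → 10 h 14 min
Sat: 10:22–18:35 = 8 h 13 min; less 30 min break → 7 h 43 min
Sun: 07:52–17:06 = 9 h 14 min; less 30 min break → 8 h 44 min
Total worked: 49 h 59 min = 2999 min.
Regular 40 h 0 min = 2400 min at €49.50/h; overtime 9 h 59 min = 599 min at €74.25/h.
Pay = (2400 × €49.50 + 599 × €74.25) ÷ 60 = €2721.26.

€2721.26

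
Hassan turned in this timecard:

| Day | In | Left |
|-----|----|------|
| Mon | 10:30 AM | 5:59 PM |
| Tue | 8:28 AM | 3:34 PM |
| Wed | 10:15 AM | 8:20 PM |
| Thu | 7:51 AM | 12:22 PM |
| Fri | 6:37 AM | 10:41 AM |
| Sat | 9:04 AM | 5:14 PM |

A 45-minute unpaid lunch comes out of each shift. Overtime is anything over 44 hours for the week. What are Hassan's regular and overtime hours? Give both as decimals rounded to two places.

Mon: 10:30 AM–5:59 PM = 7 h 29 min; less 45 min break → 6 h 44 min
Tue: 8:28 AM–3:34 PM = 7 h 6 min; less 45 min break → 6 h 21 min
Wed: 10:15 AM–8:20 PM = 10 h 5 min; less 45 min break → 9 h 20 min
Thu: 7:51 AM–12:22 PM = 4 h 31 min; less 45 min break → 3 h 46 min
Fri: 6:37 AM–10:41 AM = 4 h 4 min; less 45 min break → 3 h 19 min
Sat: 9:04 AM–5:14 PM = 8 h 10 min; less 45 min break → 7 h 25 min
Total worked: 36 h 55 min = 36.92 h.
Threshold 44 h → overtime 0 h 0 min, regular 36 h 55 min.

Regular 36.92 hours, overtime 0.00 hours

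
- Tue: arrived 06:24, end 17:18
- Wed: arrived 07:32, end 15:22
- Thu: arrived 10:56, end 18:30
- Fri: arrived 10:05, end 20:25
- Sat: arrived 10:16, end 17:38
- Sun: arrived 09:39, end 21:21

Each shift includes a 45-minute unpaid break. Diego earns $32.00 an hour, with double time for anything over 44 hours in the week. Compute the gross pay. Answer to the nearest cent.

$1868.80

Tue: 06:24–17:18 = 10 h 54 min; less 45 min break → 10 h 9 min
Wed: 07:32–15:22 = 7 h 50 min; less 45 min break → 7 h 5 min
Thu: 10:56–18:30 = 7 h 34 min; less 45 min break → 6 h 49 min
Fri: 10:05–20:25 = 10 h 20 min; less 45 min break → 9 h 35 min
Sat: 10:16–17:38 = 7 h 22 min; less 45 min break → 6 h 37 min
Sun: 09:39–21:21 = 11 h 42 min; less 45 min break → 10 h 57 min
Total worked: 51 h 12 min = 3072 min.
Regular 44 h 0 min = 2640 min at $32.00/h; overtime 7 h 12 min = 432 min at $64.00/h.
Pay = (2640 × $32.00 + 432 × $64.00) ÷ 60 = $1868.80.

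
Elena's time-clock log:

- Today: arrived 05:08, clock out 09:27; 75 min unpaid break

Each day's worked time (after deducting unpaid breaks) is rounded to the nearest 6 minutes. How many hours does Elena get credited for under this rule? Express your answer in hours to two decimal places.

3.10 hours

Today: 05:08–09:27 = 4 h 19 min − 75 min = 3 h 4 min → rounds to 3 h 6 min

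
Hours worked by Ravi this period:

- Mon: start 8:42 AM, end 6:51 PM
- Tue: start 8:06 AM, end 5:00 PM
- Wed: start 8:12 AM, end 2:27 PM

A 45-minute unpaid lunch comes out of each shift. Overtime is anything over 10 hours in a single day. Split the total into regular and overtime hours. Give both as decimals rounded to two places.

Regular 23.05 hours, overtime 0.00 hours

Mon: 8:42 AM–6:51 PM = 10 h 9 min; less 45 min break → 9 h 24 min
Tue: 8:06 AM–5:00 PM = 8 h 54 min; less 45 min break → 8 h 9 min
Wed: 8:12 AM–2:27 PM = 6 h 15 min; less 45 min break → 5 h 30 min
Mon reg 9 h 24 min / OT 0 h 0 min; Tue reg 8 h 9 min / OT 0 h 0 min; Wed reg 5 h 30 min / OT 0 h 0 min.
Totals: regular 23 h 3 min, overtime 0 h 0 min.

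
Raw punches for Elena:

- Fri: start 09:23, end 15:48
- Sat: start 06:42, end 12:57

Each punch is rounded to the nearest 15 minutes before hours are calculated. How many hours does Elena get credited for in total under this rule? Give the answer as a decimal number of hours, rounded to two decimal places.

12.50 hours

Fri: in 09:23→09:30, out 15:48→15:45; 6 h 15 min
Sat: in 06:42→06:45, out 12:57→13:00; 6 h 15 min
Total credited: 12 h 30 min.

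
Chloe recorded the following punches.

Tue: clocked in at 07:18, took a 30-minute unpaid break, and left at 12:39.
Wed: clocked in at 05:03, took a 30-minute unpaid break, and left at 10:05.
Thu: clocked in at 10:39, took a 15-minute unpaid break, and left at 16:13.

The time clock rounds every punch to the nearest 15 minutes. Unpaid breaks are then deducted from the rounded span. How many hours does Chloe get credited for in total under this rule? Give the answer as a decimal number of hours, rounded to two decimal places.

14.75 hours

Tue: in 07:18→07:15, out 12:39→12:45; 5 h 30 min − 30 min = 5 h 0 min
Wed: in 05:03→05:00, out 10:05→10:00; 5 h 0 min − 30 min = 4 h 30 min
Thu: in 10:39→10:45, out 16:13→16:15; 5 h 30 min − 15 min = 5 h 15 min
Total credited: 14 h 45 min.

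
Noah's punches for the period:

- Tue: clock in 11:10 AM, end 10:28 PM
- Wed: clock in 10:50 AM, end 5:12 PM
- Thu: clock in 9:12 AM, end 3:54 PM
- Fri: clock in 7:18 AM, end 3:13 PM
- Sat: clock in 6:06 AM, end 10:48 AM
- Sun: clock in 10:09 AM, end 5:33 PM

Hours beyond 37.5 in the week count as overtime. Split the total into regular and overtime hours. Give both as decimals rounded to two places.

Tue: 11:10 AM–10:28 PM = 11 h 18 min
Wed: 10:50 AM–5:12 PM = 6 h 22 min
Thu: 9:12 AM–3:54 PM = 6 h 42 min
Fri: 7:18 AM–3:13 PM = 7 h 55 min
Sat: 6:06 AM–10:48 AM = 4 h 42 min
Sun: 10:09 AM–5:33 PM = 7 h 24 min
Total worked: 44 h 23 min = 44.38 h.
Threshold 37.5 h → overtime 6 h 53 min, regular 37 h 30 min.

Regular 37.50 hours, overtime 6.88 hours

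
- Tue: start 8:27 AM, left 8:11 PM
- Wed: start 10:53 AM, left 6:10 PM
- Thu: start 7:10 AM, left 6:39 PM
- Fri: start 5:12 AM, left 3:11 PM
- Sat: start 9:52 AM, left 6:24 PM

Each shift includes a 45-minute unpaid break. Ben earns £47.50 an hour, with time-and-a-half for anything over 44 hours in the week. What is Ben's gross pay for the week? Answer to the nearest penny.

Tue: 8:27 AM–8:11 PM = 11 h 44 min; less 45 min break → 10 h 59 min
Wed: 10:53 AM–6:10 PM = 7 h 17 min; less 45 min break → 6 h 32 min
Thu: 7:10 AM–6:39 PM = 11 h 29 min; less 45 min break → 10 h 44 min
Fri: 5:12 AM–3:11 PM = 9 h 59 min; less 45 min break → 9 h 14 min
Sat: 9:52 AM–6:24 PM = 8 h 32 min; less 45 min break → 7 h 47 min
Total worked: 45 h 16 min = 2716 min.
Regular 44 h 0 min = 2640 min at £47.50/h; overtime 1 h 16 min = 76 min at £71.25/h.
Pay = (2640 × £47.50 + 76 × £71.25) ÷ 60 = £2180.25.

£2180.25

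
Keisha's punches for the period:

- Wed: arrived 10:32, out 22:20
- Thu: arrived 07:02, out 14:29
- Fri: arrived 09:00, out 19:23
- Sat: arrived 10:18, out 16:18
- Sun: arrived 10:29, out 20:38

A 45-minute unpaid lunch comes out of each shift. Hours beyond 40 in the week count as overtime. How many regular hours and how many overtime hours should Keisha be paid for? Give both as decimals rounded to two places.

Regular 40.00 hours, overtime 2.03 hours

Wed: 10:32–22:20 = 11 h 48 min; less 45 min break → 11 h 3 min
Thu: 07:02–14:29 = 7 h 27 min; less 45 min break → 6 h 42 min
Fri: 09:00–19:23 = 10 h 23 min; less 45 min break → 9 h 38 min
Sat: 10:18–16:18 = 6 h 0 min; less 45 min break → 5 h 15 min
Sun: 10:29–20:38 = 10 h 9 min; less 45 min break → 9 h 24 min
Total worked: 42 h 2 min = 42.03 h.
Threshold 40 h → overtime 2 h 2 min, regular 40 h 0 min.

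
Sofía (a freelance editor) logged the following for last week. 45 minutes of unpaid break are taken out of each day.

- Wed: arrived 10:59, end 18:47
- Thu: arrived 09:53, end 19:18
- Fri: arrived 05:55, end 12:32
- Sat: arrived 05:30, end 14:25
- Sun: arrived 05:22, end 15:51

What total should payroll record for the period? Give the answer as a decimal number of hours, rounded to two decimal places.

Wed: 10:59–18:47 = 7 h 48 min; less 45 min break → 7 h 3 min
Thu: 09:53–19:18 = 9 h 25 min; less 45 min break → 8 h 40 min
Fri: 05:55–12:32 = 6 h 37 min; less 45 min break → 5 h 52 min
Sat: 05:30–14:25 = 8 h 55 min; less 45 min break → 8 h 10 min
Sun: 05:22–15:51 = 10 h 29 min; less 45 min break → 9 h 44 min
Total: 7 h 3 min + 8 h 40 min + 5 h 52 min + 8 h 10 min + 9 h 44 min = 39 h 29 min.

39.48 hours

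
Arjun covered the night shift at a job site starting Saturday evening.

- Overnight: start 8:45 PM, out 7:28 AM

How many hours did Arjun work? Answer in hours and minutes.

10 h 43 min

Overnight: 8:45 PM → midnight = 3 h 15 min; midnight → 7:28 AM = 7 h 28 min; span 10 h 43 min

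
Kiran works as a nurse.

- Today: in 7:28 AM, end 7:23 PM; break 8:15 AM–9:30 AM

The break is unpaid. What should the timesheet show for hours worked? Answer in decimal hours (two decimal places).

Today: 7:28 AM–7:23 PM = 11 h 55 min; less 75 min break → 10 h 40 min

10.67 hours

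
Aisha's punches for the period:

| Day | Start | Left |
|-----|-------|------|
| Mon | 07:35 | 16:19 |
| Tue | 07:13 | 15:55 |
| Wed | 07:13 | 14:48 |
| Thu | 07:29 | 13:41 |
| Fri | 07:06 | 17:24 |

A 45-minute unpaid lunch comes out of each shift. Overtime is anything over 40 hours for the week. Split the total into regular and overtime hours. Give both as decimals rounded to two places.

Mon: 07:35–16:19 = 8 h 44 min; less 45 min break → 7 h 59 min
Tue: 07:13–15:55 = 8 h 42 min; less 45 min break → 7 h 57 min
Wed: 07:13–14:48 = 7 h 35 min; less 45 min break → 6 h 50 min
Thu: 07:29–13:41 = 6 h 12 min; less 45 min break → 5 h 27 min
Fri: 07:06–17:24 = 10 h 18 min; less 45 min break → 9 h 33 min
Total worked: 37 h 46 min = 37.77 h.
Threshold 40 h → overtime 0 h 0 min, regular 37 h 46 min.

Regular 37.77 hours, overtime 0.00 hours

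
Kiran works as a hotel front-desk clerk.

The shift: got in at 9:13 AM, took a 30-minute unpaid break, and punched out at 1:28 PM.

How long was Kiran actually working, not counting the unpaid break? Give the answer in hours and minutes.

3 h 45 min

The shift: 9:13 AM–1:28 PM = 4 h 15 min; less 30 min break → 3 h 45 min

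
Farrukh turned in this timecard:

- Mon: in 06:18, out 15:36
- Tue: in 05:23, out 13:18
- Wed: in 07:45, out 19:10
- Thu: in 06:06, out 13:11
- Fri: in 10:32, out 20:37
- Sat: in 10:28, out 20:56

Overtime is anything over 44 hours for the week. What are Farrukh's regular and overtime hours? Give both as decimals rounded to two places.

Mon: 06:18–15:36 = 9 h 18 min
Tue: 05:23–13:18 = 7 h 55 min
Wed: 07:45–19:10 = 11 h 25 min
Thu: 06:06–13:11 = 7 h 5 min
Fri: 10:32–20:37 = 10 h 5 min
Sat: 10:28–20:56 = 10 h 28 min
Total worked: 56 h 16 min = 56.27 h.
Threshold 44 h → overtime 12 h 16 min, regular 44 h 0 min.

Regular 44.00 hours, overtime 12.27 hours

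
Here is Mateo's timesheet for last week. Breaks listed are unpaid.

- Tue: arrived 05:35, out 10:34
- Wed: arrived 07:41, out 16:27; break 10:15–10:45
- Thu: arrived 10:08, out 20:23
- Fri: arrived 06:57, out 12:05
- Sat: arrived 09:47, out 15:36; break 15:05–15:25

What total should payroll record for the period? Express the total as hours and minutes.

Tue: 05:35–10:34 = 4 h 59 min
Wed: 07:41–16:27 = 8 h 46 min; less 30 min break → 8 h 16 min
Thu: 10:08–20:23 = 10 h 15 min
Fri: 06:57–12:05 = 5 h 8 min
Sat: 09:47–15:36 = 5 h 49 min; less 20 min break → 5 h 29 min
Total: 4 h 59 min + 8 h 16 min + 10 h 15 min + 5 h 8 min + 5 h 29 min = 34 h 7 min.

34 h 7 min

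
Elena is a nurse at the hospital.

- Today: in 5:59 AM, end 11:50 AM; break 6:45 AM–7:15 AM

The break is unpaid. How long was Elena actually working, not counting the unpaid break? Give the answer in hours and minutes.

5 h 21 min

Today: 5:59 AM–11:50 AM = 5 h 51 min; less 30 min break → 5 h 21 min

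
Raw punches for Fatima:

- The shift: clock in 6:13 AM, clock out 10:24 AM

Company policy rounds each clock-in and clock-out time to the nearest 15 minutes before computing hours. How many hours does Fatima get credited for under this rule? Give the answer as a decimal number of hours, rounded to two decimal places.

4.25 hours

The shift: in 6:13 AM→6:15 AM, out 10:24 AM→10:30 AM; 4 h 15 min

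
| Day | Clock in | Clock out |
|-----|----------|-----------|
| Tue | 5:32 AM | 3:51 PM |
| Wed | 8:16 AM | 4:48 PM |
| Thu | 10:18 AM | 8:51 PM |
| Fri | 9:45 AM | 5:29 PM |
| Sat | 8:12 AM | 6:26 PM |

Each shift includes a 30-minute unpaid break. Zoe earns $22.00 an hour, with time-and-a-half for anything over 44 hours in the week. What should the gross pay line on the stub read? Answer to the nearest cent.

$996.60

Tue: 5:32 AM–3:51 PM = 10 h 19 min; less 30 min break → 9 h 49 min
Wed: 8:16 AM–4:48 PM = 8 h 32 min; less 30 min break → 8 h 2 min
Thu: 10:18 AM–8:51 PM = 10 h 33 min; less 30 min break → 10 h 3 min
Fri: 9:45 AM–5:29 PM = 7 h 44 min; less 30 min break → 7 h 14 min
Sat: 8:12 AM–6:26 PM = 10 h 14 min; less 30 min break → 9 h 44 min
Total worked: 44 h 52 min = 2692 min.
Regular 44 h 0 min = 2640 min at $22.00/h; overtime 0 h 52 min = 52 min at $33.00/h.
Pay = (2640 × $22.00 + 52 × $33.00) ÷ 60 = $996.60.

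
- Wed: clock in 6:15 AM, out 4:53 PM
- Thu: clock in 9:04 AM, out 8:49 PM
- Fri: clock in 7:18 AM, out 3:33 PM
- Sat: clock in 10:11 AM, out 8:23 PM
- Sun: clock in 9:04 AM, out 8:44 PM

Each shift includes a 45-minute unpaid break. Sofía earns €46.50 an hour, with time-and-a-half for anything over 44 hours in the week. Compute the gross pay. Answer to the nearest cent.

€2377.31

Wed: 6:15 AM–4:53 PM = 10 h 38 min; less 45 min break → 9 h 53 min
Thu: 9:04 AM–8:49 PM = 11 h 45 min; less 45 min break → 11 h 0 min
Fri: 7:18 AM–3:33 PM = 8 h 15 min; less 45 min break → 7 h 30 min
Sat: 10:11 AM–8:23 PM = 10 h 12 min; less 45 min break → 9 h 27 min
Sun: 9:04 AM–8:44 PM = 11 h 40 min; less 45 min break → 10 h 55 min
Total worked: 48 h 45 min = 2925 min.
Regular 44 h 0 min = 2640 min at €46.50/h; overtime 4 h 45 min = 285 min at €69.75/h.
Pay = (2640 × €46.50 + 285 × €69.75) ÷ 60 = €2377.31.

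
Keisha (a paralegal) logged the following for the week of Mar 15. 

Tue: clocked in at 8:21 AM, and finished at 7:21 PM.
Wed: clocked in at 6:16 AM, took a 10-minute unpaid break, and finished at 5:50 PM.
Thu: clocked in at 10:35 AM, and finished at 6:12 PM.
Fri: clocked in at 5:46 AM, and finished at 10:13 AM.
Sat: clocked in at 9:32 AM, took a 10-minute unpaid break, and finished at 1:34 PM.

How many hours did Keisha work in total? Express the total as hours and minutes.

38 h 20 min

Tue: 8:21 AM–7:21 PM = 11 h 0 min
Wed: 6:16 AM–5:50 PM = 11 h 34 min; less 10 min break → 11 h 24 min
Thu: 10:35 AM–6:12 PM = 7 h 37 min
Fri: 5:46 AM–10:13 AM = 4 h 27 min
Sat: 9:32 AM–1:34 PM = 4 h 2 min; less 10 min break → 3 h 52 min
Total: 11 h 0 min + 11 h 24 min + 7 h 37 min + 4 h 27 min + 3 h 52 min = 38 h 20 min.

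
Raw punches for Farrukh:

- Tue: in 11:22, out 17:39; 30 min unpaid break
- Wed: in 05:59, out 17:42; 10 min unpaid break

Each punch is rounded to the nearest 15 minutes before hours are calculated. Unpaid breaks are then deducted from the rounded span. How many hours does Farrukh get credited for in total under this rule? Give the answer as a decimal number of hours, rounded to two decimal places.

Tue: in 11:22→11:15, out 17:39→17:45; 6 h 30 min − 30 min = 6 h 0 min
Wed: in 05:59→06:00, out 17:42→17:45; 11 h 45 min − 10 min = 11 h 35 min
Total credited: 17 h 35 min.

17.58 hours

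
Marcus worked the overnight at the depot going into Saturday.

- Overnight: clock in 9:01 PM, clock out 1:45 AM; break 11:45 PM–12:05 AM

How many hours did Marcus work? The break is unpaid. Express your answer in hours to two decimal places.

Overnight: 9:01 PM → midnight = 2 h 59 min; midnight → 1:45 AM = 1 h 45 min; span 4 h 44 min; less 20 min break → 4 h 24 min

4.40 hours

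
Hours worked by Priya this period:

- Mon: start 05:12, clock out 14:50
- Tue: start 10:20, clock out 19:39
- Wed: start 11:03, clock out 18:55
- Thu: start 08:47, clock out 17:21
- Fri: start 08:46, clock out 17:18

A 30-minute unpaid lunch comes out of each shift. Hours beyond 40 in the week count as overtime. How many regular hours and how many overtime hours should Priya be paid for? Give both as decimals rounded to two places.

Mon: 05:12–14:50 = 9 h 38 min; less 30 min break → 9 h 8 min
Tue: 10:20–19:39 = 9 h 19 min; less 30 min break → 8 h 49 min
Wed: 11:03–18:55 = 7 h 52 min; less 30 min break → 7 h 22 min
Thu: 08:47–17:21 = 8 h 34 min; less 30 min break → 8 h 4 min
Fri: 08:46–17:18 = 8 h 32 min; less 30 min break → 8 h 2 min
Total worked: 41 h 25 min = 41.42 h.
Threshold 40 h → overtime 1 h 25 min, regular 40 h 0 min.

Regular 40.00 hours, overtime 1.42 hours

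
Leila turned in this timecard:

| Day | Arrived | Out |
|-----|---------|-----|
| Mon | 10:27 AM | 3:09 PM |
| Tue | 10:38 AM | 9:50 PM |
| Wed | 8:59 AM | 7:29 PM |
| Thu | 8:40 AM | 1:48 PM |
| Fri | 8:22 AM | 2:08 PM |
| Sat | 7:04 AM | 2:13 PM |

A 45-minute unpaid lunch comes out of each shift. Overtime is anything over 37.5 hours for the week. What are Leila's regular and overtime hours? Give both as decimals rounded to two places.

Mon: 10:27 AM–3:09 PM = 4 h 42 min; less 45 min break → 3 h 57 min
Tue: 10:38 AM–9:50 PM = 11 h 12 min; less 45 min break → 10 h 27 min
Wed: 8:59 AM–7:29 PM = 10 h 30 min; less 45 min break → 9 h 45 min
Thu: 8:40 AM–1:48 PM = 5 h 8 min; less 45 min break → 4 h 23 min
Fri: 8:22 AM–2:08 PM = 5 h 46 min; less 45 min break → 5 h 1 min
Sat: 7:04 AM–2:13 PM = 7 h 9 min; less 45 min break → 6 h 24 min
Total worked: 39 h 57 min = 39.95 h.
Threshold 37.5 h → overtime 2 h 27 min, regular 37 h 30 min.

Regular 37.50 hours, overtime 2.45 hours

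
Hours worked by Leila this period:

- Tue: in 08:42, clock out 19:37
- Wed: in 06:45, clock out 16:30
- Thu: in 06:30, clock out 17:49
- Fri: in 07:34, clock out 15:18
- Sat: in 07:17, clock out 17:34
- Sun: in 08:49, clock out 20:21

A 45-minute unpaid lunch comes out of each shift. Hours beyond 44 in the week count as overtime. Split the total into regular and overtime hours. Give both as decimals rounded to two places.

Tue: 08:42–19:37 = 10 h 55 min; less 45 min break → 10 h 10 min
Wed: 06:45–16:30 = 9 h 45 min; less 45 min break → 9 h 0 min
Thu: 06:30–17:49 = 11 h 19 min; less 45 min break → 10 h 34 min
Fri: 07:34–15:18 = 7 h 44 min; less 45 min break → 6 h 59 min
Sat: 07:17–17:34 = 10 h 17 min; less 45 min break → 9 h 32 min
Sun: 08:49–20:21 = 11 h 32 min; less 45 min break → 10 h 47 min
Total worked: 57 h 2 min = 57.03 h.
Threshold 44 h → overtime 13 h 2 min, regular 44 h 0 min.

Regular 44.00 hours, overtime 13.03 hours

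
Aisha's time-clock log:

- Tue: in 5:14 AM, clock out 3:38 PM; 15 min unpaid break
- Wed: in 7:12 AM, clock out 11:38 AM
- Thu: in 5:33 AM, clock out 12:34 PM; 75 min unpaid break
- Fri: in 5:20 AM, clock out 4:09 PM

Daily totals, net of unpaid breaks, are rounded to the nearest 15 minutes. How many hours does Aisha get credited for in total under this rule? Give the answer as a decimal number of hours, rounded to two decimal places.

Tue: 5:14 AM–3:38 PM = 10 h 24 min − 15 min = 10 h 9 min → rounds to 10 h 15 min
Wed: 7:12 AM–11:38 AM = 4 h 26 min → rounds to 4 h 30 min
Thu: 5:33 AM–12:34 PM = 7 h 1 min − 75 min = 5 h 46 min → rounds to 5 h 45 min
Fri: 5:20 AM–4:09 PM = 10 h 49 min → rounds to 10 h 45 min
Total credited: 31 h 15 min.

31.25 hours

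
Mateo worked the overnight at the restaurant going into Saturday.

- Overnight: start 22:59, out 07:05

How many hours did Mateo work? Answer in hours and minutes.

8 h 6 min

Overnight: 22:59 → midnight = 1 h 1 min; midnight → 07:05 = 7 h 5 min; span 8 h 6 min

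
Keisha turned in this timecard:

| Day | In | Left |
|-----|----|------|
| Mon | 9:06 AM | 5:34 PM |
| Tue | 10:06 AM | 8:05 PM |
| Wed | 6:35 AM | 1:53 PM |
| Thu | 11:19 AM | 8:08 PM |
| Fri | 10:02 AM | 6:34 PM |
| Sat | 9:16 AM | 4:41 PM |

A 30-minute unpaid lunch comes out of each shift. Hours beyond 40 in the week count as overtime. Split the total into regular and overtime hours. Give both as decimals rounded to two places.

Mon: 9:06 AM–5:34 PM = 8 h 28 min; less 30 min break → 7 h 58 min
Tue: 10:06 AM–8:05 PM = 9 h 59 min; less 30 min break → 9 h 29 min
Wed: 6:35 AM–1:53 PM = 7 h 18 min; less 30 min break → 6 h 48 min
Thu: 11:19 AM–8:08 PM = 8 h 49 min; less 30 min break → 8 h 19 min
Fri: 10:02 AM–6:34 PM = 8 h 32 min; less 30 min break → 8 h 2 min
Sat: 9:16 AM–4:41 PM = 7 h 25 min; less 30 min break → 6 h 55 min
Total worked: 47 h 31 min = 47.52 h.
Threshold 40 h → overtime 7 h 31 min, regular 40 h 0 min.

Regular 40.00 hours, overtime 7.52 hours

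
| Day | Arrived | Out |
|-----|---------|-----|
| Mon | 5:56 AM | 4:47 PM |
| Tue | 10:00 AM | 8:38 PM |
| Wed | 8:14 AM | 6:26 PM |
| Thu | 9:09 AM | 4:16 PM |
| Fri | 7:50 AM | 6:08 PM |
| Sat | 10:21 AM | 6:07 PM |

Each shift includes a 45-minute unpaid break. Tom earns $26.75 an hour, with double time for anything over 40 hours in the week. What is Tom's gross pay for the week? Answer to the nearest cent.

$1731.62

Mon: 5:56 AM–4:47 PM = 10 h 51 min; less 45 min break → 10 h 6 min
Tue: 10:00 AM–8:38 PM = 10 h 38 min; less 45 min break → 9 h 53 min
Wed: 8:14 AM–6:26 PM = 10 h 12 min; less 45 min break → 9 h 27 min
Thu: 9:09 AM–4:16 PM = 7 h 7 min; less 45 min break → 6 h 22 min
Fri: 7:50 AM–6:08 PM = 10 h 18 min; less 45 min break → 9 h 33 min
Sat: 10:21 AM–6:07 PM = 7 h 46 min; less 45 min break → 7 h 1 min
Total worked: 52 h 22 min = 3142 min.
Regular 40 h 0 min = 2400 min at $26.75/h; overtime 12 h 22 min = 742 min at $53.50/h.
Pay = (2400 × $26.75 + 742 × $53.50) ÷ 60 = $1731.62.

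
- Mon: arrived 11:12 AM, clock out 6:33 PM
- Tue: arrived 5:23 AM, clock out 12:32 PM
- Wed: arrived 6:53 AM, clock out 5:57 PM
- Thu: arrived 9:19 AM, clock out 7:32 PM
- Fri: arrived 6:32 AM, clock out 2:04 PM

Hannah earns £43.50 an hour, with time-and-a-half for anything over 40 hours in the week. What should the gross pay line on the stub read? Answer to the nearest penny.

Mon: 11:12 AM–6:33 PM = 7 h 21 min
Tue: 5:23 AM–12:32 PM = 7 h 9 min
Wed: 6:53 AM–5:57 PM = 11 h 4 min
Thu: 9:19 AM–7:32 PM = 10 h 13 min
Fri: 6:32 AM–2:04 PM = 7 h 32 min
Total worked: 43 h 19 min = 2599 min.
Regular 40 h 0 min = 2400 min at £43.50/h; overtime 3 h 19 min = 199 min at £65.25/h.
Pay = (2400 × £43.50 + 199 × £65.25) ÷ 60 = £1956.41.

£1956.41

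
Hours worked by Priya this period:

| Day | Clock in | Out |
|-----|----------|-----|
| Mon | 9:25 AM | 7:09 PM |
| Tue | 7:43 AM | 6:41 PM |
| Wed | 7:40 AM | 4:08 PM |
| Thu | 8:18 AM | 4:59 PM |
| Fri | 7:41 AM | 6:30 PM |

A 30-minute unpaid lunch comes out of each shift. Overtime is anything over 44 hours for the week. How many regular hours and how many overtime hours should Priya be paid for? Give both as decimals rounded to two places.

Mon: 9:25 AM–7:09 PM = 9 h 44 min; less 30 min break → 9 h 14 min
Tue: 7:43 AM–6:41 PM = 10 h 58 min; less 30 min break → 10 h 28 min
Wed: 7:40 AM–4:08 PM = 8 h 28 min; less 30 min break → 7 h 58 min
Thu: 8:18 AM–4:59 PM = 8 h 41 min; less 30 min break → 8 h 11 min
Fri: 7:41 AM–6:30 PM = 10 h 49 min; less 30 min break → 10 h 19 min
Total worked: 46 h 10 min = 46.17 h.
Threshold 44 h → overtime 2 h 10 min, regular 44 h 0 min.

Regular 44.00 hours, overtime 2.17 hours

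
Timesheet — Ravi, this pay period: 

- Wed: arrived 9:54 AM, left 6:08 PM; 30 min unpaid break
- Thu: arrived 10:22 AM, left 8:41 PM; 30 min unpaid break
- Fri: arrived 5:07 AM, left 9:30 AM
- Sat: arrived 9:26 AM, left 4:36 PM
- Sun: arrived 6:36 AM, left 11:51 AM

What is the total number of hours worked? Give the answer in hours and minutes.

Wed: 9:54 AM–6:08 PM = 8 h 14 min; less 30 min break → 7 h 44 min
Thu: 10:22 AM–8:41 PM = 10 h 19 min; less 30 min break → 9 h 49 min
Fri: 5:07 AM–9:30 AM = 4 h 23 min
Sat: 9:26 AM–4:36 PM = 7 h 10 min
Sun: 6:36 AM–11:51 AM = 5 h 15 min
Total: 7 h 44 min + 9 h 49 min + 4 h 23 min + 7 h 10 min + 5 h 15 min = 34 h 21 min.

34 h 21 min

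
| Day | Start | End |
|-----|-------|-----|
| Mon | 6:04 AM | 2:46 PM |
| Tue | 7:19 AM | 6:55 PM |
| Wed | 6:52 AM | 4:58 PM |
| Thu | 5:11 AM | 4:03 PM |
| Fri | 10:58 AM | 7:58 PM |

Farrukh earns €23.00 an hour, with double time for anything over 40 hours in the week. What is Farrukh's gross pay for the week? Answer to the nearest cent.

€1392.27

Mon: 6:04 AM–2:46 PM = 8 h 42 min
Tue: 7:19 AM–6:55 PM = 11 h 36 min
Wed: 6:52 AM–4:58 PM = 10 h 6 min
Thu: 5:11 AM–4:03 PM = 10 h 52 min
Fri: 10:58 AM–7:58 PM = 9 h 0 min
Total worked: 50 h 16 min = 3016 min.
Regular 40 h 0 min = 2400 min at €23.00/h; overtime 10 h 16 min = 616 min at €46.00/h.
Pay = (2400 × €23.00 + 616 × €46.00) ÷ 60 = €1392.27.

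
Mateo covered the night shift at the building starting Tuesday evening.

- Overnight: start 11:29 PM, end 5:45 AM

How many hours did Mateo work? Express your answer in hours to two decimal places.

6.27 hours

Overnight: 11:29 PM → midnight = 0 h 31 min; midnight → 5:45 AM = 5 h 45 min; span 6 h 16 min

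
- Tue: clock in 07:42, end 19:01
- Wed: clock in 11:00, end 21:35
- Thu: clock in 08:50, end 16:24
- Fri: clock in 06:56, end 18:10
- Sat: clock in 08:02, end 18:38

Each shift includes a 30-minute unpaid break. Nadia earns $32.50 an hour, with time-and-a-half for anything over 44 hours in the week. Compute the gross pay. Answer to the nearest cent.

Tue: 07:42–19:01 = 11 h 19 min; less 30 min break → 10 h 49 min
Wed: 11:00–21:35 = 10 h 35 min; less 30 min break → 10 h 5 min
Thu: 08:50–16:24 = 7 h 34 min; less 30 min break → 7 h 4 min
Fri: 06:56–18:10 = 11 h 14 min; less 30 min break → 10 h 44 min
Sat: 08:02–18:38 = 10 h 36 min; less 30 min break → 10 h 6 min
Total worked: 48 h 48 min = 2928 min.
Regular 44 h 0 min = 2640 min at $32.50/h; overtime 4 h 48 min = 288 min at $48.75/h.
Pay = (2640 × $32.50 + 288 × $48.75) ÷ 60 = $1664.00.

$1664.00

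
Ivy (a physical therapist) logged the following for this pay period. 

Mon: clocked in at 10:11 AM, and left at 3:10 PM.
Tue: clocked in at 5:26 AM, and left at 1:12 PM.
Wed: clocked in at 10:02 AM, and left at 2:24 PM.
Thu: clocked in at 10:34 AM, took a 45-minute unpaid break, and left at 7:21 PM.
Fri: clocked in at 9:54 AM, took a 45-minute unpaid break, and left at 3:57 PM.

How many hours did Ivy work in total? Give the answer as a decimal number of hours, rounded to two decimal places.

30.45 hours

Mon: 10:11 AM–3:10 PM = 4 h 59 min
Tue: 5:26 AM–1:12 PM = 7 h 46 min
Wed: 10:02 AM–2:24 PM = 4 h 22 min
Thu: 10:34 AM–7:21 PM = 8 h 47 min; less 45 min break → 8 h 2 min
Fri: 9:54 AM–3:57 PM = 6 h 3 min; less 45 min break → 5 h 18 min
Total: 4 h 59 min + 7 h 46 min + 4 h 22 min + 8 h 2 min + 5 h 18 min = 30 h 27 min.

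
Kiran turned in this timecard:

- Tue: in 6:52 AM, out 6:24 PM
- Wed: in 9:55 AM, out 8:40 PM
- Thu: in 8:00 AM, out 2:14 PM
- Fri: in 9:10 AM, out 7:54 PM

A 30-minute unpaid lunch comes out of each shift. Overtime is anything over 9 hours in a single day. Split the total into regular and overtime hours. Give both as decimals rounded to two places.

Tue: 6:52 AM–6:24 PM = 11 h 32 min; less 30 min break → 11 h 2 min
Wed: 9:55 AM–8:40 PM = 10 h 45 min; less 30 min break → 10 h 15 min
Thu: 8:00 AM–2:14 PM = 6 h 14 min; less 30 min break → 5 h 44 min
Fri: 9:10 AM–7:54 PM = 10 h 44 min; less 30 min break → 10 h 14 min
Tue reg 9 h 0 min / OT 2 h 2 min; Wed reg 9 h 0 min / OT 1 h 15 min; Thu reg 5 h 44 min / OT 0 h 0 min; Fri reg 9 h 0 min / OT 1 h 14 min.
Totals: regular 32 h 44 min, overtime 4 h 31 min.

Regular 32.73 hours, overtime 4.52 hours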